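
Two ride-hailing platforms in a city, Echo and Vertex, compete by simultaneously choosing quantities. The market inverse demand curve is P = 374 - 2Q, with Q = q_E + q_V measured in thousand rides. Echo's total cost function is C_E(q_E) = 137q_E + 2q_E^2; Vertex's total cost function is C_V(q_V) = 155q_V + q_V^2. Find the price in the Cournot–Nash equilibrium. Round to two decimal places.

Echo's profit: π_E = (374 - 2Q)q_E - (137q_E + 2q_E²). Setting ∂π_E/∂q_E = 0: 237 - 8q_E - 2(q_V) = 0.
Vertex's first-order condition: 219 - 6q_V - 2(q_E) = 0.
Rearranging gives the reaction functions q_E = (237 - 2q_V)/8 and q_V = (219 - 2q_E)/6.
Substituting one into the other gives q_E = 246/11 and q_V = 639/22.
Total output Q = 1131/22, so price P = 374 - 2·(1131/22) = 271.1818.

271.18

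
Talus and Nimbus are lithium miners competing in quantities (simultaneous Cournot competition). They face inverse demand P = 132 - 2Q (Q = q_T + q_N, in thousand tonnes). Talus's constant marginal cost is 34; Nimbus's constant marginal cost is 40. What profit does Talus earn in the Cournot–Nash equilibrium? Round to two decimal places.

Talus's profit: π_T = (132 - 2Q)q_T - (34q_T). Setting ∂π_T/∂q_T = 0: 98 - 4q_T - 2(q_N) = 0.
Nimbus's first-order condition: 92 - 4q_N - 2(q_T) = 0.
Rearranging gives the reaction functions q_T = (98 - 2q_N)/4 and q_N = (92 - 2q_T)/4.
Substituting one into the other gives q_T = 52/3 and q_N = 43/3.
Price P = 132 - 2·(95/3) = 206/3.
Talus's profit: (206/3 - 34)·(52/3) = 600.8889.

600.89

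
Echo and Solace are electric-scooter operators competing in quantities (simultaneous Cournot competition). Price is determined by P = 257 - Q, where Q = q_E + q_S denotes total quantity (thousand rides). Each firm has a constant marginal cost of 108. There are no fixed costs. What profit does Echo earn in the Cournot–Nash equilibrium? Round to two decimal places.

Each firm earns π_i = (257 - Q)q_i - 108q_i.
Setting ∂π_i/∂q_i = 0 with rivals' quantities fixed: 149 - 2q_i - q_j = 0.
By symmetry each firm produces the same amount; substituting q_j = q_i yields q_i = 149/3.
Price P = 257 - 298/3 = 473/3.
Echo's profit: (473/3 - 108)·(149/3) = 2466.7778.

2466.78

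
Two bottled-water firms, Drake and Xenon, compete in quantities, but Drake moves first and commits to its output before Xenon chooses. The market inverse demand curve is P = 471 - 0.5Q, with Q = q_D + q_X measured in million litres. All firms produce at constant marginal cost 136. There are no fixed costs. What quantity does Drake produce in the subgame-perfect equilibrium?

335

Solve by backward induction. Given q_D, the follower Xenon maximises π_X = (471 - (1/2)q_D - (1/2)q_X)q_X - 136q_X.
∂π_X/∂q_X = 335 - (1/2)q_D - q_X = 0 gives the reaction function q_X = (335 - (1/2)q_D).
Drake substitutes q_X(q_D) into its own profit: π_D = q_D(471 - (1/2)q_D - (335 - (1/2)q_D)/2) - 136q_D = (607/2 - (1/4)q_D)q_D - 136q_D.
The leader's first-order condition 335/2 - (1/2)q_D = 0 yields q_D = 335.
Then q_X = (335 - (1/2)·335) = 335/2.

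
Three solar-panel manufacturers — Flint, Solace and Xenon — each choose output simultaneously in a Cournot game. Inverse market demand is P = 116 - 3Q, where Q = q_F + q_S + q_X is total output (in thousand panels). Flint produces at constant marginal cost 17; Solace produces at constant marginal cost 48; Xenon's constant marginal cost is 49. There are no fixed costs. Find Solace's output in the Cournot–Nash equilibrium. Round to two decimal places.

Flint's profit: π_F = (116 - 3Q)q_F - (17q_F). Setting ∂π_F/∂q_F = 0: 99 - 6q_F - 3(q_S + q_X) = 0.
Solace's profit: π_S = (116 - 3Q)q_S - (48q_S). Setting ∂π_S/∂q_S = 0: 68 - 6q_S - 3(q_F + q_X) = 0.
Xenon's profit: π_X = (116 - 3Q)q_X - (49q_X). Setting ∂π_X/∂q_X = 0: 67 - 6q_X - 3(q_F + q_S) = 0.
Summing all 3 equations gives 234 − 12Q = 0, hence Q = 39/2.
Back-substituting: q_F = (99 − 117/2)/3 = 27/2, q_S = (68 − 117/2)/3 = 19/6, q_X = (67 − 117/2)/3 = 17/6.

3.17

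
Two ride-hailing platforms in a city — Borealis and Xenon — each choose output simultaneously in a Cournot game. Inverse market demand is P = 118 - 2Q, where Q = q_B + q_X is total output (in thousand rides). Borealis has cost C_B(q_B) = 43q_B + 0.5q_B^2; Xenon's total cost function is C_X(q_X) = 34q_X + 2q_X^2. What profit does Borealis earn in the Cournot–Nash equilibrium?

360

Borealis's profit: π_B = (118 - 2Q)q_B - (43q_B + (1/2)q_B²). Setting ∂π_B/∂q_B = 0: 75 - 5q_B - 2(q_X) = 0.
Xenon's profit: π_X = (118 - 2Q)q_X - (34q_X + 2q_X²). Setting ∂π_X/∂q_X = 0: 84 - 8q_X - 2(q_B) = 0.
So q_B = (75 - 2q_X)/5 and q_X = (84 - 2q_B)/8.
Solving the pair: q_B = 12, q_X = 15/2.
Price P = 118 - 2·(39/2) = 79.
Borealis's profit: 79·12 - 43·12 - (1/2)·12² = 360.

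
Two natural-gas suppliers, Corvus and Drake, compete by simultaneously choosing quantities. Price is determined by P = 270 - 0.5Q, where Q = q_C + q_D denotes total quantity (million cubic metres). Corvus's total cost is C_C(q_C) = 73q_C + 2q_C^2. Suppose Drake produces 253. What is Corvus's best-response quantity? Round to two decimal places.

14.10

With the rival's output fixed at 253, Corvus's profit is π_C = (270 - (1/2)·253 - (1/2)q_C)q_C - (73q_C + 2q_C²) = (287/2 - (1/2)q_C)q_C - (73q_C + 2q_C²).
∂π_C/∂q_C = 141/2 - 5q_C = 0, so q_C = 141/10.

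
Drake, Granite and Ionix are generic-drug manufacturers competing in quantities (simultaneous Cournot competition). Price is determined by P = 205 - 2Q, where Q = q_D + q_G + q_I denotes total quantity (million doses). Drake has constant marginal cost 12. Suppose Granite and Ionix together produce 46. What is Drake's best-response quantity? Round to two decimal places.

With rivals' combined output fixed at 46, Drake's profit is π_D = (205 - 2·46 - 2q_D)q_D - (12q_D) = (113 - 2q_D)q_D - (12q_D).
∂π_D/∂q_D = 101 - 4q_D = 0, so q_D = 101/4.

25.25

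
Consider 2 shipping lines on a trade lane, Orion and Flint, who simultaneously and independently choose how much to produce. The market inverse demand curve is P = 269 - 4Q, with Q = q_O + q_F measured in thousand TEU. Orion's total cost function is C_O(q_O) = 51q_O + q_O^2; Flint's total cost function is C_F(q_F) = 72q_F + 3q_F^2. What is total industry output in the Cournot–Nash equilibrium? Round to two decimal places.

Orion's profit: π_O = (269 - 4Q)q_O - (51q_O + q_O²). Setting ∂π_O/∂q_O = 0: 218 - 10q_O - 4(q_F) = 0.
Flint's first-order condition: 197 - 14q_F - 4(q_O) = 0.
So q_O = (218 - 4q_F)/10 and q_F = (197 - 4q_O)/14.
Substituting one into the other gives q_O = 566/31 and q_F = 549/62.
Total output Q = 566/31 + 549/62 = 1681/62.

27.11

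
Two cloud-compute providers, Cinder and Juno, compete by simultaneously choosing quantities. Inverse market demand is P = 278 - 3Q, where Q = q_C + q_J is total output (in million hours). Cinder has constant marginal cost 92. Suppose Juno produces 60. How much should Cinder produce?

1

With the rival's output fixed at 60, Cinder's profit is π_C = (278 - 3·60 - 3q_C)q_C - (92q_C) = (98 - 3q_C)q_C - (92q_C).
∂π_C/∂q_C = 6 - 6q_C = 0, so q_C = 1.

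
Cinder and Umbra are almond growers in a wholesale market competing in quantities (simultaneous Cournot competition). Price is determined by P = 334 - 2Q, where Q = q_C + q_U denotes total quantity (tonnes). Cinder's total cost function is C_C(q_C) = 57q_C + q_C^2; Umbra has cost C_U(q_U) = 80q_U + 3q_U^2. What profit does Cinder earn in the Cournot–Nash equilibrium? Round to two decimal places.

Cinder's profit: π_C = (334 - 2Q)q_C - (57q_C + q_C²). Setting ∂π_C/∂q_C = 0: 277 - 6q_C - 2(q_U) = 0.
Umbra's first-order condition: 254 - 10q_U - 2(q_C) = 0.
Rearranging gives the reaction functions q_C = (277 - 2q_U)/6 and q_U = (254 - 2q_C)/10.
Solving the pair: q_C = 1131/28, q_U = 485/28.
Price P = 334 - 2·(404/7) = 1530/7.
Cinder's profit: (1530/7)·(1131/28) - 57·(1131/28) - (1131/28)² = 4894.7487.

4894.75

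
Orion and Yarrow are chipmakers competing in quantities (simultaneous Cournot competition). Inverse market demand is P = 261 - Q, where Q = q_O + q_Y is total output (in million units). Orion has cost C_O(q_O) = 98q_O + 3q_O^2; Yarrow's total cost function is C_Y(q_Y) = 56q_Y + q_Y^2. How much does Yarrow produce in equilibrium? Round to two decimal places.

47.65

Orion's profit: π_O = (261 - Q)q_O - (98q_O + 3q_O²). Setting ∂π_O/∂q_O = 0: 163 - 8q_O - (q_Y) = 0.
Yarrow's profit: π_Y = (261 - Q)q_Y - (56q_Y + q_Y²). Setting ∂π_Y/∂q_Y = 0: 205 - 4q_Y - (q_O) = 0.
Rearranging gives the reaction functions q_O = (163 - q_Y)/8 and q_Y = (205 - q_O)/4.
Solving the pair: q_O = 447/31, q_Y = 1477/31.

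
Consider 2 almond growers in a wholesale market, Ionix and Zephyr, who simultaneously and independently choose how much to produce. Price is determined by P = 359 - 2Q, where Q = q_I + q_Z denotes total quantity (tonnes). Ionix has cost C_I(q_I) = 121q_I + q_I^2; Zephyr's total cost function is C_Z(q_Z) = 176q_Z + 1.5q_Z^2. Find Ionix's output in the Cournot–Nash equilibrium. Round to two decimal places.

Ionix's profit: π_I = (359 - 2Q)q_I - (121q_I + q_I²). Setting ∂π_I/∂q_I = 0: 238 - 6q_I - 2(q_Z) = 0.
Zephyr's first-order condition: 183 - 7q_Z - 2(q_I) = 0.
Best responses: q_I = (238 - 2q_Z)/6, q_Z = (183 - 2q_I)/7.
Solving the pair: q_I = 650/19, q_Z = 311/19.

34.21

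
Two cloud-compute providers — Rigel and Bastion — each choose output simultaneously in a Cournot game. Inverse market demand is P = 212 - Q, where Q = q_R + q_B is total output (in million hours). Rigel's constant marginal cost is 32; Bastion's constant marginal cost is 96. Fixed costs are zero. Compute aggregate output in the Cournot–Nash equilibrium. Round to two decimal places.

98.67

Rigel's profit: π_R = (212 - Q)q_R - (32q_R). Setting ∂π_R/∂q_R = 0: 180 - 2q_R - (q_B) = 0.
Bastion's profit: π_B = (212 - Q)q_B - (96q_B). Setting ∂π_B/∂q_B = 0: 116 - 2q_B - (q_R) = 0.
So q_R = (180 - q_B)/2 and q_B = (116 - q_R)/2.
Solving the pair: q_R = 244/3, q_B = 52/3.
Total output Q = 244/3 + 52/3 = 296/3.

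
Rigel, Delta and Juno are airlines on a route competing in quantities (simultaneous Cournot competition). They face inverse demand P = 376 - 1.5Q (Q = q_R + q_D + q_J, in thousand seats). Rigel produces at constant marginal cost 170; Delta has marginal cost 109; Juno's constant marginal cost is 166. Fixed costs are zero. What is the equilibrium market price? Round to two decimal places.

205.25

Rigel's profit: π_R = (376 - 1.5Q)q_R - (170q_R). Setting ∂π_R/∂q_R = 0: 206 - 3q_R - (3/2)(q_D + q_J) = 0.
Delta's profit: π_D = (376 - 1.5Q)q_D - (109q_D). Setting ∂π_D/∂q_D = 0: 267 - 3q_D - (3/2)(q_R + q_J) = 0.
Juno's first-order condition: 210 - 3q_J - (3/2)(q_R + q_D) = 0.
Adding the 3 first-order conditions: 683 − 6Q = 0, so Q = 683/6.
Back-substituting: q_R = (206 − 683/4)/(3/2) = 47/2, q_D = (267 − 683/4)/(3/2) = 385/6, q_J = (210 − 683/4)/(3/2) = 157/6.
Total output Q = 683/6, so price P = 376 - (3/2)·(683/6) = 821/4.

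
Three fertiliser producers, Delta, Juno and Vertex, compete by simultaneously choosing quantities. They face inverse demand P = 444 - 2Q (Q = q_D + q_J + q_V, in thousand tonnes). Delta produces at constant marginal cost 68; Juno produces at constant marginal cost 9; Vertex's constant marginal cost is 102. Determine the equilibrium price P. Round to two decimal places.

Delta's profit: π_D = (444 - 2Q)q_D - (68q_D). Setting ∂π_D/∂q_D = 0: 376 - 4q_D - 2(q_J + q_V) = 0.
Juno's profit: π_J = (444 - 2Q)q_J - (9q_J). Setting ∂π_J/∂q_J = 0: 435 - 4q_J - 2(q_D + q_V) = 0.
Vertex's profit: π_V = (444 - 2Q)q_V - (102q_V). Setting ∂π_V/∂q_V = 0: 342 - 4q_V - 2(q_D + q_J) = 0.
Adding the 3 first-order conditions: 1153 − 8Q = 0, so Q = 1153/8.
Back-substituting: q_D = (376 − 1153/4)/2 = 351/8, q_J = (435 − 1153/4)/2 = 587/8, q_V = (342 − 1153/4)/2 = 215/8.
Total output Q = 1153/8, so price P = 444 - 2·(1153/8) = 623/4.

155.75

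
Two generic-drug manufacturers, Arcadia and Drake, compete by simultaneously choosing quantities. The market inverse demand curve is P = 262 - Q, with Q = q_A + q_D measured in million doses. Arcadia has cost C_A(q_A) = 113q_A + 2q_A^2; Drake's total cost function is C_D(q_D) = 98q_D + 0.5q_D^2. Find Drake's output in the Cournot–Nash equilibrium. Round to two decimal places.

Arcadia's profit: π_A = (262 - Q)q_A - (113q_A + 2q_A²). Setting ∂π_A/∂q_A = 0: 149 - 6q_A - (q_D) = 0.
Drake's first-order condition: 164 - 3q_D - (q_A) = 0.
So q_A = (149 - q_D)/6 and q_D = (164 - q_A)/3.
Solving the pair: q_A = 283/17, q_D = 835/17.

49.12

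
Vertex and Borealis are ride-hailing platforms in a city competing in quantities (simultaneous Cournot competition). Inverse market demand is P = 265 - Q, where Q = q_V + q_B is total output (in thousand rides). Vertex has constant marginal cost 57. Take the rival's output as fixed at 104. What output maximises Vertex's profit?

With the rival's output fixed at 104, Vertex's profit is π_V = (265 - 104 - q_V)q_V - (57q_V) = (161 - q_V)q_V - (57q_V).
∂π_V/∂q_V = 104 - 2q_V = 0, so q_V = 52.

52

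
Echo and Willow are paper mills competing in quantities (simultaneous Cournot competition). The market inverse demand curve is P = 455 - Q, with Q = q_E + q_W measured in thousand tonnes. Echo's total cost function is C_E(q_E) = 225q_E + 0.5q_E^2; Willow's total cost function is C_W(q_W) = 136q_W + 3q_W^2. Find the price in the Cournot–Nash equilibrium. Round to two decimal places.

Echo's profit: π_E = (455 - Q)q_E - (225q_E + (1/2)q_E²). Setting ∂π_E/∂q_E = 0: 230 - 3q_E - (q_W) = 0.
Willow's profit: π_W = (455 - Q)q_W - (136q_W + 3q_W²). Setting ∂π_W/∂q_W = 0: 319 - 8q_W - (q_E) = 0.
So q_E = (230 - q_W)/3 and q_W = (319 - q_E)/8.
Solving the pair: q_E = 1521/23, q_W = 727/23.
Total output Q = 97.7391, so price P = 455 - 97.7391 = 357.2609.

357.26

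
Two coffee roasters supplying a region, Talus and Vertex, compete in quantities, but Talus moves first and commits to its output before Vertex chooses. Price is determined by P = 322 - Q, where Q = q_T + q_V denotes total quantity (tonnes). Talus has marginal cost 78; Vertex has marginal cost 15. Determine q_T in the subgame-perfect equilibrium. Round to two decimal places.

90.50

Solve by backward induction. Given q_T, the follower Vertex maximises π_V = (322 - q_T - q_V)q_V - 15q_V.
∂π_V/∂q_V = 307 - q_T - 2q_V = 0 gives the reaction function q_V = (307 - q_T)/2.
The leader anticipates this reaction. Substituting into P = 322 - Q gives P = 337/2 - (1/2)q_T, so π_T = (337/2 - (1/2)q_T)q_T - 78q_T.
Leader FOC: 181/2 - q_T = 0, so q_T = 181/2.
Then q_V = (307 - 181/2)/2 = 433/4.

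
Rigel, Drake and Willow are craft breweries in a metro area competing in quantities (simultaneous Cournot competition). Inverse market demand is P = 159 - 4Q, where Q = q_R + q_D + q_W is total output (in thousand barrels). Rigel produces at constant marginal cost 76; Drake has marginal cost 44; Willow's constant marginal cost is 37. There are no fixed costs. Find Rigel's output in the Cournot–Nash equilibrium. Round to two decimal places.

Rigel's profit: π_R = (159 - 4Q)q_R - (76q_R). Setting ∂π_R/∂q_R = 0: 83 - 8q_R - 4(q_D + q_W) = 0.
Drake's profit: π_D = (159 - 4Q)q_D - (44q_D). Setting ∂π_D/∂q_D = 0: 115 - 8q_D - 4(q_R + q_W) = 0.
Willow's profit: π_W = (159 - 4Q)q_W - (37q_W). Setting ∂π_W/∂q_W = 0: 122 - 8q_W - 4(q_R + q_D) = 0.
Summing all 3 equations gives 320 − 16Q = 0, hence Q = 20.
Back-substituting: q_R = (83 − 80)/4 = 3/4, q_D = (115 − 80)/4 = 35/4, q_W = (122 − 80)/4 = 21/2.

0.75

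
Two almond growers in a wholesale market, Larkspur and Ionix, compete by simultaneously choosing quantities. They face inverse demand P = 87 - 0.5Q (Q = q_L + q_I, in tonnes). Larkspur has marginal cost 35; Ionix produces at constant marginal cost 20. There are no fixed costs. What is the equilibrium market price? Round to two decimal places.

47.33

Larkspur's profit: π_L = (87 - 0.5Q)q_L - (35q_L). Setting ∂π_L/∂q_L = 0: 52 - q_L - (1/2)(q_I) = 0.
Ionix's first-order condition: 67 - q_I - (1/2)(q_L) = 0.
Rearranging gives the reaction functions q_L = (52 - (1/2)q_I) and q_I = (67 - (1/2)q_L).
Solving the pair: q_L = 74/3, q_I = 164/3.
Total output Q = 238/3, so price P = 87 - (1/2)·(238/3) = 142/3.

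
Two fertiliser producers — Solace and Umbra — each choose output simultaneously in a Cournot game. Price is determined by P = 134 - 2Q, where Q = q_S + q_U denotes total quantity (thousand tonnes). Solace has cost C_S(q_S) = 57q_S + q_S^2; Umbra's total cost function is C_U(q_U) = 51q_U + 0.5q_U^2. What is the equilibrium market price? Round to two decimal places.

90.69

Solace's profit: π_S = (134 - 2Q)q_S - (57q_S + q_S²). Setting ∂π_S/∂q_S = 0: 77 - 6q_S - 2(q_U) = 0.
Umbra's profit: π_U = (134 - 2Q)q_U - (51q_U + (1/2)q_U²). Setting ∂π_U/∂q_U = 0: 83 - 5q_U - 2(q_S) = 0.
Rearranging gives the reaction functions q_S = (77 - 2q_U)/6 and q_U = (83 - 2q_S)/5.
Solving the pair: q_S = 219/26, q_U = 172/13.
Total output Q = 563/26, so price P = 134 - 2·(563/26) = 1179/13.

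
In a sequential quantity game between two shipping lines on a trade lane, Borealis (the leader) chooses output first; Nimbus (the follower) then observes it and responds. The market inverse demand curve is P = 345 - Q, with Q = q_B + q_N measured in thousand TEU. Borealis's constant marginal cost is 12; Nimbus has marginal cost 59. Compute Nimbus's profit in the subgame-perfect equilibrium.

The follower Nimbus best-responds to any q_B: π_N = (345 - Q)q_N - 59q_N.
Follower FOC: 286 - q_B - 2q_N = 0, so q_N(q_B) = (286 - q_B)/2.
The leader anticipates this reaction. Substituting into P = 345 - Q gives P = 202 - (1/2)q_B, so π_B = (202 - (1/2)q_B)q_B - 12q_B.
The leader's first-order condition 190 - q_B = 0 yields q_B = 190.
Then q_N = (286 - 190)/2 = 48.
Price P = 345 - 238 = 107.
Nimbus's profit: (107 - 59)·48 = 2304.

2304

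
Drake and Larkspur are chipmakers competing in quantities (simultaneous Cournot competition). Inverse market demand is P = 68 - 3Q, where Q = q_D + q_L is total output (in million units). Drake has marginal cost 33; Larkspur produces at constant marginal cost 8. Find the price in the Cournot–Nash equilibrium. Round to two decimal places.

Drake's profit: π_D = (68 - 3Q)q_D - (33q_D). Setting ∂π_D/∂q_D = 0: 35 - 6q_D - 3(q_L) = 0.
Larkspur's profit: π_L = (68 - 3Q)q_L - (8q_L). Setting ∂π_L/∂q_L = 0: 60 - 6q_L - 3(q_D) = 0.
Best responses: q_D = (35 - 3q_L)/6, q_L = (60 - 3q_D)/6.
Solving the pair: q_D = 10/9, q_L = 85/9.
Total output Q = 95/9, so price P = 68 - 3·(95/9) = 109/3.

36.33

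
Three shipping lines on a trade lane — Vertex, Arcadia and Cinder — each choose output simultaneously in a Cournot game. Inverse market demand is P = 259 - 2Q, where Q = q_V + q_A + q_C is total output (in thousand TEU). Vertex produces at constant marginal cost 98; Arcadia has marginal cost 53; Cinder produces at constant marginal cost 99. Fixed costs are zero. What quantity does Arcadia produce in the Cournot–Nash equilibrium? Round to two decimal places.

Vertex's profit: π_V = (259 - 2Q)q_V - (98q_V). Setting ∂π_V/∂q_V = 0: 161 - 4q_V - 2(q_A + q_C) = 0.
Arcadia's first-order condition: 206 - 4q_A - 2(q_V + q_C) = 0.
Cinder's first-order condition: 160 - 4q_C - 2(q_V + q_A) = 0.
Adding the 3 first-order conditions: 527 − 8Q = 0, so Q = 527/8.
Back-substituting: q_V = (161 − 527/4)/2 = 117/8, q_A = (206 − 527/4)/2 = 297/8, q_C = (160 − 527/4)/2 = 113/8.

37.13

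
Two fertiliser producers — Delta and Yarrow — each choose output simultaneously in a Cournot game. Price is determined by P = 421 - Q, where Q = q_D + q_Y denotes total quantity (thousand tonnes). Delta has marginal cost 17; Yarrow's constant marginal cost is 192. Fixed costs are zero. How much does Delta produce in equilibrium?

Delta's profit: π_D = (421 - Q)q_D - (17q_D). Setting ∂π_D/∂q_D = 0: 404 - 2q_D - (q_Y) = 0.
Yarrow's first-order condition: 229 - 2q_Y - (q_D) = 0.
Rearranging gives the reaction functions q_D = (404 - q_Y)/2 and q_Y = (229 - q_D)/2.
Substituting one into the other gives q_D = 193 and q_Y = 18.

193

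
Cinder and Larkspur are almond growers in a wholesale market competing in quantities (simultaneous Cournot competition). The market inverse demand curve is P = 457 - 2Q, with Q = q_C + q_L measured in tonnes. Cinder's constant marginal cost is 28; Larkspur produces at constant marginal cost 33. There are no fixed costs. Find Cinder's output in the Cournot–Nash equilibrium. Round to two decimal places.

72.33

Cinder's profit: π_C = (457 - 2Q)q_C - (28q_C). Setting ∂π_C/∂q_C = 0: 429 - 4q_C - 2(q_L) = 0.
Larkspur's first-order condition: 424 - 4q_L - 2(q_C) = 0.
So q_C = (429 - 2q_L)/4 and q_L = (424 - 2q_C)/4.
Solving the pair: q_C = 217/3, q_L = 419/6.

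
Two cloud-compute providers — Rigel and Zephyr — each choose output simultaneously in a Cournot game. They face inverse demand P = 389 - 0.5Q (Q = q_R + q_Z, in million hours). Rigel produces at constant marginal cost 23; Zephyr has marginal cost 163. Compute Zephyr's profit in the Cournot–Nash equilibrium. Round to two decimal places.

Rigel's profit: π_R = (389 - 0.5Q)q_R - (23q_R). Setting ∂π_R/∂q_R = 0: 366 - q_R - (1/2)(q_Z) = 0.
Zephyr's first-order condition: 226 - q_Z - (1/2)(q_R) = 0.
So q_R = (366 - (1/2)q_Z) and q_Z = (226 - (1/2)q_R).
Solving the pair: q_R = 1012/3, q_Z = 172/3.
Price P = 389 - (1/2)·(1184/3) = 575/3.
Zephyr's profit: (575/3 - 163)·(172/3) = 1643.5556.

1643.56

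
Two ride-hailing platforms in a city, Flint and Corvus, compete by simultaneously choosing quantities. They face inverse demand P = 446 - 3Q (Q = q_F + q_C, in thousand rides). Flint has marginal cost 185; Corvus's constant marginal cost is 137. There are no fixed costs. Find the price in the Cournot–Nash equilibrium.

Flint's profit: π_F = (446 - 3Q)q_F - (185q_F). Setting ∂π_F/∂q_F = 0: 261 - 6q_F - 3(q_C) = 0.
Corvus's profit: π_C = (446 - 3Q)q_C - (137q_C). Setting ∂π_C/∂q_C = 0: 309 - 6q_C - 3(q_F) = 0.
So q_F = (261 - 3q_C)/6 and q_C = (309 - 3q_F)/6.
Substituting one into the other gives q_F = 71/3 and q_C = 119/3.
Total output Q = 190/3, so price P = 446 - 3·(190/3) = 256.

256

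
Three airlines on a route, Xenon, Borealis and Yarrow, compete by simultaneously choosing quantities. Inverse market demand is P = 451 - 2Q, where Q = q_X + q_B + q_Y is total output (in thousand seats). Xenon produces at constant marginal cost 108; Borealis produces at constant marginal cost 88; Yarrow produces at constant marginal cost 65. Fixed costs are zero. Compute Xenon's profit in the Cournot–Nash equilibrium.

Xenon's profit: π_X = (451 - 2Q)q_X - (108q_X). Setting ∂π_X/∂q_X = 0: 343 - 4q_X - 2(q_B + q_Y) = 0.
Borealis's first-order condition: 363 - 4q_B - 2(q_X + q_Y) = 0.
Yarrow's profit: π_Y = (451 - 2Q)q_Y - (65q_Y). Setting ∂π_Y/∂q_Y = 0: 386 - 4q_Y - 2(q_X + q_B) = 0.
Adding the 3 first-order conditions: 1092 − 8Q = 0, so Q = 273/2.
Back-substituting: q_X = (343 − 273)/2 = 35, q_B = (363 − 273)/2 = 45, q_Y = (386 − 273)/2 = 113/2.
Price P = 451 - 2·(273/2) = 178.
Xenon's profit: (178 - 108)·35 = 2450.

2450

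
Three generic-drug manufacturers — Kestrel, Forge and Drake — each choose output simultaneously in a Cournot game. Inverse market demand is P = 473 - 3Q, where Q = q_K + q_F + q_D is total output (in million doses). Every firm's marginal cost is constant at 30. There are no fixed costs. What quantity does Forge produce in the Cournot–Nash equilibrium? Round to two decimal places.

36.92

A representative firm's profit is π_i = q_i(473 - 3Q) - 30q_i.
Setting ∂π_i/∂q_i = 0 with rivals' quantities fixed: 443 - 6q_i - 3·Σ_{j≠i} q_j = 0.
With identical firms every q_j equals q_i, so Σ_{j≠i} q_j = 2q_i and 443 = 12q_i, giving q_i = 443/12.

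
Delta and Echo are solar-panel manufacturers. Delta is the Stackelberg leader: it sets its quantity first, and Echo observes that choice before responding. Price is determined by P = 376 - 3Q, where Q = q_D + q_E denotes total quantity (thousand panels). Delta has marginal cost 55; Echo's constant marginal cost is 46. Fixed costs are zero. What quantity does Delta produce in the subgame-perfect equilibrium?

The follower Echo best-responds to any q_D: π_E = (376 - 3Q)q_E - 46q_E.
Follower FOC: 330 - 3q_D - 6q_E = 0, so q_E(q_D) = (330 - 3q_D)/6.
Delta substitutes q_E(q_D) into its own profit: π_D = q_D(376 - 3q_D - (330 - 3q_D)/2) - 55q_D = (211 - (3/2)q_D)q_D - 55q_D.
Maximising: ∂π_D/∂q_D = 156 - 3q_D = 0, giving q_D = 52.
Then q_E = (330 - 3·52)/6 = 29.

52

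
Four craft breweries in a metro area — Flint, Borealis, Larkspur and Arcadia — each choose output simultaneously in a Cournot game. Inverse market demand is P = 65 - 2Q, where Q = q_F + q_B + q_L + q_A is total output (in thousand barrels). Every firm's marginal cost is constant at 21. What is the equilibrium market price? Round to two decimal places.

29.80

A representative firm's profit is π_i = q_i(65 - 2Q) - 21q_i.
First-order condition (treating rivals' output as given): 44 - 4q_i - 2·Σ_{j≠i} q_j = 0.
With identical firms every q_j equals q_i, so Σ_{j≠i} q_j = 3q_i and 44 = 10q_i, giving q_i = 22/5.
Total output Q = 88/5, so price P = 65 - 2·(88/5) = 149/5.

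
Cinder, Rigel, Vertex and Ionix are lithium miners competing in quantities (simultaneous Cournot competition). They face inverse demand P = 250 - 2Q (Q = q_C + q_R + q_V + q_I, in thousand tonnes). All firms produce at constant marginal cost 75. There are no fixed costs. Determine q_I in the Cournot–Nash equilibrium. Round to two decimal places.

17.50

Each firm earns π_i = (250 - 2Q)q_i - 75q_i.
Setting ∂π_i/∂q_i = 0 with rivals' quantities fixed: 175 - 4q_i - 2·Σ_{j≠i} q_j = 0.
By symmetry each firm produces the same amount; substituting Σ_{j≠i} q_j = 3q_i yields q_i = 175/10 = 35/2.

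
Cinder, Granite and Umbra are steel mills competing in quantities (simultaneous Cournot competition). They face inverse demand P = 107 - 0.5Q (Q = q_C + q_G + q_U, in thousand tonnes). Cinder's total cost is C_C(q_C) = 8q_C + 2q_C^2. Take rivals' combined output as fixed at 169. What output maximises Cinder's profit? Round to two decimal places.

With rivals' combined output fixed at 169, Cinder's profit is π_C = (107 - (1/2)·169 - (1/2)q_C)q_C - (8q_C + 2q_C²) = (45/2 - (1/2)q_C)q_C - (8q_C + 2q_C²).
∂π_C/∂q_C = 29/2 - 5q_C = 0, so q_C = 29/10.

2.90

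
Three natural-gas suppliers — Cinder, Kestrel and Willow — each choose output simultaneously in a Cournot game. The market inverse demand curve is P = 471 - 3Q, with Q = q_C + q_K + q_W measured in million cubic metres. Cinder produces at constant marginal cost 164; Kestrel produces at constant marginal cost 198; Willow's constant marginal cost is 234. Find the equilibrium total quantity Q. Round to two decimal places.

Cinder's profit: π_C = (471 - 3Q)q_C - (164q_C). Setting ∂π_C/∂q_C = 0: 307 - 6q_C - 3(q_K + q_W) = 0.
Kestrel's profit: π_K = (471 - 3Q)q_K - (198q_K). Setting ∂π_K/∂q_K = 0: 273 - 6q_K - 3(q_C + q_W) = 0.
Willow's profit: π_W = (471 - 3Q)q_W - (234q_W). Setting ∂π_W/∂q_W = 0: 237 - 6q_W - 3(q_C + q_K) = 0.
Adding the 3 conditions: 817 − 6Q − 6Q = 0, i.e. Q = 817/12.
Back-substituting: q_C = (307 − 817/4)/3 = 137/4, q_K = (273 − 817/4)/3 = 275/12, q_W = (237 − 817/4)/3 = 131/12.
Total output Q = 137/4 + 275/12 + 131/12 = 817/12.

68.08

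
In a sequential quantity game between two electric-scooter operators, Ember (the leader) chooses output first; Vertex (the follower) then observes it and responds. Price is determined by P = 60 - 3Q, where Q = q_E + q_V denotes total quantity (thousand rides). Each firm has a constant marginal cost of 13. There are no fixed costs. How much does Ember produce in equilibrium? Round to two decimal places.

The follower Vertex best-responds to any q_E: π_V = (60 - 3Q)q_V - 13q_V.
Follower FOC: 47 - 3q_E - 6q_V = 0, so q_V(q_E) = (47 - 3q_E)/6.
The leader anticipates this reaction. Substituting into P = 60 - 3Q gives P = 73/2 - (3/2)q_E, so π_E = (73/2 - (3/2)q_E)q_E - 13q_E.
Maximising: ∂π_E/∂q_E = 47/2 - 3q_E = 0, giving q_E = 47/6.
Then q_V = (47 - 3·(47/6))/6 = 47/12.

7.83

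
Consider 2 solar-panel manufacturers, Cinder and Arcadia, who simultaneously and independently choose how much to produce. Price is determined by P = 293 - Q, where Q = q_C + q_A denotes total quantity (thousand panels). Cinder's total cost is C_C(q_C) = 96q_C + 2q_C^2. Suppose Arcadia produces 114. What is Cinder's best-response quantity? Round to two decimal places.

With the rival's output fixed at 114, Cinder's profit is π_C = (293 - 114 - q_C)q_C - (96q_C + 2q_C²) = (179 - q_C)q_C - (96q_C + 2q_C²).
∂π_C/∂q_C = 83 - 6q_C = 0, so q_C = 83/6.

13.83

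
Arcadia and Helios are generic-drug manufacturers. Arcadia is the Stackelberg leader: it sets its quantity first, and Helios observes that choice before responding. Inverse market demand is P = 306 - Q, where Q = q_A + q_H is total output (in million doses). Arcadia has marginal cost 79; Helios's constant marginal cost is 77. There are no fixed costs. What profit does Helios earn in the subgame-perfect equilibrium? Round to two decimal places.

The follower Helios best-responds to any q_A: π_H = (306 - Q)q_H - 77q_H.
∂π_H/∂q_H = 229 - q_A - 2q_H = 0 gives the reaction function q_H = (229 - q_A)/2.
Arcadia substitutes q_H(q_A) into its own profit: π_A = q_A(306 - q_A - (229 - q_A)/2) - 79q_A = (383/2 - (1/2)q_A)q_A - 79q_A.
Leader FOC: 225/2 - q_A = 0, so q_A = 225/2.
Then q_H = (229 - 225/2)/2 = 233/4.
Price P = 306 - 683/4 = 541/4.
Helios's profit: (541/4 - 77)·(233/4) = 3393.0625.

3393.06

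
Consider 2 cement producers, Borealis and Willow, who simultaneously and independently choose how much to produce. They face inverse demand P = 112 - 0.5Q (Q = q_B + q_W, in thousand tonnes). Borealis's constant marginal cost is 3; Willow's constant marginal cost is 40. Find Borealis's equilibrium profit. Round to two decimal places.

Borealis's profit: π_B = (112 - 0.5Q)q_B - (3q_B). Setting ∂π_B/∂q_B = 0: 109 - q_B - (1/2)(q_W) = 0.
Willow's first-order condition: 72 - q_W - (1/2)(q_B) = 0.
Best responses: q_B = (109 - (1/2)q_W), q_W = (72 - (1/2)q_B).
Substituting one into the other gives q_B = 292/3 and q_W = 70/3.
Price P = 112 - (1/2)·(362/3) = 155/3.
Borealis's profit: (155/3 - 3)·(292/3) = 4736.8889.

4736.89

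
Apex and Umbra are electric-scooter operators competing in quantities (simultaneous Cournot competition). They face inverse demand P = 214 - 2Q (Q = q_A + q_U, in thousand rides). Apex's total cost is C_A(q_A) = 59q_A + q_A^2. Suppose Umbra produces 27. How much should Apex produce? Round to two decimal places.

With the rival's output fixed at 27, Apex's profit is π_A = (214 - 2·27 - 2q_A)q_A - (59q_A + q_A²) = (160 - 2q_A)q_A - (59q_A + q_A²).
∂π_A/∂q_A = 101 - 6q_A = 0, so q_A = 101/6.

16.83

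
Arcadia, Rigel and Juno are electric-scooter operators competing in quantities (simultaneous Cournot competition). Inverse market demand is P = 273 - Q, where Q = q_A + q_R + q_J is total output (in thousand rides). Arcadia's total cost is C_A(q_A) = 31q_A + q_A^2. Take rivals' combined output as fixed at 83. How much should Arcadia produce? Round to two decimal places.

39.75

With rivals' combined output fixed at 83, Arcadia's profit is π_A = (273 - 83 - q_A)q_A - (31q_A + q_A²) = (190 - q_A)q_A - (31q_A + q_A²).
∂π_A/∂q_A = 159 - 4q_A = 0, so q_A = 159/4.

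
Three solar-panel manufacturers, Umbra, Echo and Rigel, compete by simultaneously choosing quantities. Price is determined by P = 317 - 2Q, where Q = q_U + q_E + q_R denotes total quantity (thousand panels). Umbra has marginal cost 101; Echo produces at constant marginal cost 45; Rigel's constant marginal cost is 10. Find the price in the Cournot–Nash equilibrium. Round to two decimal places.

Umbra's profit: π_U = (317 - 2Q)q_U - (101q_U). Setting ∂π_U/∂q_U = 0: 216 - 4q_U - 2(q_E + q_R) = 0.
Echo's first-order condition: 272 - 4q_E - 2(q_U + q_R) = 0.
Rigel's profit: π_R = (317 - 2Q)q_R - (10q_R). Setting ∂π_R/∂q_R = 0: 307 - 4q_R - 2(q_U + q_E) = 0.
Summing all 3 equations gives 795 − 8Q = 0, hence Q = 795/8.
Back-substituting: q_U = (216 − 795/4)/2 = 69/8, q_E = (272 − 795/4)/2 = 293/8, q_R = (307 − 795/4)/2 = 433/8.
Total output Q = 795/8, so price P = 317 - 2·(795/8) = 473/4.

118.25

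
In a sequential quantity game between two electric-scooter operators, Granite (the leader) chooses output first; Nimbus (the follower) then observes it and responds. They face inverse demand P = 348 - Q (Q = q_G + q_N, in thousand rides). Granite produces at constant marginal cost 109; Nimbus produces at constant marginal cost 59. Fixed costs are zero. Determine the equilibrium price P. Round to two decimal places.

156.25

Solve by backward induction. Given q_G, the follower Nimbus maximises π_N = (348 - q_G - q_N)q_N - 59q_N.
Setting the follower's marginal profit to zero, 289 - q_G - 2q_N = 0, i.e. q_N = (289 - q_G)/2.
Granite substitutes q_N(q_G) into its own profit: π_G = q_G(348 - q_G - (289 - q_G)/2) - 109q_G = (407/2 - (1/2)q_G)q_G - 109q_G.
Maximising: ∂π_G/∂q_G = 189/2 - q_G = 0, giving q_G = 189/2.
Then q_N = (289 - 189/2)/2 = 389/4.
Total output Q = 767/4, so price P = 348 - 767/4 = 625/4.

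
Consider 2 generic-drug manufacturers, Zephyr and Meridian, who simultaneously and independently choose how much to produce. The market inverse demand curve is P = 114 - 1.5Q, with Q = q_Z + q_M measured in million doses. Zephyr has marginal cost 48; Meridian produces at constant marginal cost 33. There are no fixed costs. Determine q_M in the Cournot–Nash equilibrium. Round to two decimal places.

21.33

Zephyr's profit: π_Z = (114 - 1.5Q)q_Z - (48q_Z). Setting ∂π_Z/∂q_Z = 0: 66 - 3q_Z - (3/2)(q_M) = 0.
Meridian's profit: π_M = (114 - 1.5Q)q_M - (33q_M). Setting ∂π_M/∂q_M = 0: 81 - 3q_M - (3/2)(q_Z) = 0.
Rearranging gives the reaction functions q_Z = (66 - (3/2)q_M)/3 and q_M = (81 - (3/2)q_Z)/3.
Solving the pair: q_Z = 34/3, q_M = 64/3.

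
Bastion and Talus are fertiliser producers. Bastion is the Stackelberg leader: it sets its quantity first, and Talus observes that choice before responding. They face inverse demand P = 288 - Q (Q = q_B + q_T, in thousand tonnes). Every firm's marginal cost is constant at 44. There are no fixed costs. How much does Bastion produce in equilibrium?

122

The follower Talus best-responds to any q_B: π_T = (288 - Q)q_T - 44q_T.
∂π_T/∂q_T = 244 - q_B - 2q_T = 0 gives the reaction function q_T = (244 - q_B)/2.
Bastion substitutes q_T(q_B) into its own profit: π_B = q_B(288 - q_B - (244 - q_B)/2) - 44q_B = (166 - (1/2)q_B)q_B - 44q_B.
Maximising: ∂π_B/∂q_B = 122 - q_B = 0, giving q_B = 122.
Then q_T = (244 - 122)/2 = 61.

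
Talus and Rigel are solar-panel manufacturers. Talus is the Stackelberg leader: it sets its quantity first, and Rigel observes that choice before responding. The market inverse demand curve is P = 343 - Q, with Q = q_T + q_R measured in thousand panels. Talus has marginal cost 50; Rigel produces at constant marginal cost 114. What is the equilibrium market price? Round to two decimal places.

139.25

The follower Rigel best-responds to any q_T: π_R = (343 - Q)q_R - 114q_R.
Follower FOC: 229 - q_T - 2q_R = 0, so q_R(q_T) = (229 - q_T)/2.
Talus substitutes q_R(q_T) into its own profit: π_T = q_T(343 - q_T - (229 - q_T)/2) - 50q_T = (457/2 - (1/2)q_T)q_T - 50q_T.
Leader FOC: 357/2 - q_T = 0, so q_T = 357/2.
Then q_R = (229 - 357/2)/2 = 101/4.
Total output Q = 815/4, so price P = 343 - 815/4 = 557/4.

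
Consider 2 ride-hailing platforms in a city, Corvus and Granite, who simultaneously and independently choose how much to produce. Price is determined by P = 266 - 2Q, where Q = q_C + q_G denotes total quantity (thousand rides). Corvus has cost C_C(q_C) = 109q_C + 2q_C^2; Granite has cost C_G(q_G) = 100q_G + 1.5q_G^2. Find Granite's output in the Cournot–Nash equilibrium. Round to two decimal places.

19.50

Corvus's profit: π_C = (266 - 2Q)q_C - (109q_C + 2q_C²). Setting ∂π_C/∂q_C = 0: 157 - 8q_C - 2(q_G) = 0.
Granite's profit: π_G = (266 - 2Q)q_G - (100q_G + (3/2)q_G²). Setting ∂π_G/∂q_G = 0: 166 - 7q_G - 2(q_C) = 0.
Best responses: q_C = (157 - 2q_G)/8, q_G = (166 - 2q_C)/7.
Solving the pair: q_C = 59/4, q_G = 39/2.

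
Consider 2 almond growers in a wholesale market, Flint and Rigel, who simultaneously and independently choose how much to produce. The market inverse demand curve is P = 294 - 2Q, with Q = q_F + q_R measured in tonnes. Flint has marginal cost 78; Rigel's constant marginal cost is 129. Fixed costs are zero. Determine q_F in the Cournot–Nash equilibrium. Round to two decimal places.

44.50

Flint's profit: π_F = (294 - 2Q)q_F - (78q_F). Setting ∂π_F/∂q_F = 0: 216 - 4q_F - 2(q_R) = 0.
Rigel's profit: π_R = (294 - 2Q)q_R - (129q_R). Setting ∂π_R/∂q_R = 0: 165 - 4q_R - 2(q_F) = 0.
So q_F = (216 - 2q_R)/4 and q_R = (165 - 2q_F)/4.
Substituting one into the other gives q_F = 89/2 and q_R = 19.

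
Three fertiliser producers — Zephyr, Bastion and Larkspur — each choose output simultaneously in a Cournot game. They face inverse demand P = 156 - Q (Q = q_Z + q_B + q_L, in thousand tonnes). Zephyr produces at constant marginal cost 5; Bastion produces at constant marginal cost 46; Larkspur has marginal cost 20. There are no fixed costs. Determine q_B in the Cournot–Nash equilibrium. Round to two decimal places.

Zephyr's profit: π_Z = (156 - Q)q_Z - (5q_Z). Setting ∂π_Z/∂q_Z = 0: 151 - 2q_Z - (q_B + q_L) = 0.
Bastion's first-order condition: 110 - 2q_B - (q_Z + q_L) = 0.
Larkspur's profit: π_L = (156 - Q)q_L - (20q_L). Setting ∂π_L/∂q_L = 0: 136 - 2q_L - (q_Z + q_B) = 0.
Summing all 3 equations gives 397 − 4Q = 0, hence Q = 397/4.
Back-substituting: q_Z = (151 − 397/4) = 207/4, q_B = (110 − 397/4) = 43/4, q_L = (136 − 397/4) = 147/4.

10.75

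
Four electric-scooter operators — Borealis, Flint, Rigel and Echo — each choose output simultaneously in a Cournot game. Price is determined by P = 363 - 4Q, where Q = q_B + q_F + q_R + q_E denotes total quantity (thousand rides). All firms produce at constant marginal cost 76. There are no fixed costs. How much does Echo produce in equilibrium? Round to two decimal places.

A representative firm's profit is π_i = q_i(363 - 4Q) - 76q_i.
Setting ∂π_i/∂q_i = 0 with rivals' quantities fixed: 287 - 8q_i - 4·Σ_{j≠i} q_j = 0.
With identical firms every q_j equals q_i, so Σ_{j≠i} q_j = 3q_i and 287 = 20q_i, giving q_i = 287/20.

14.35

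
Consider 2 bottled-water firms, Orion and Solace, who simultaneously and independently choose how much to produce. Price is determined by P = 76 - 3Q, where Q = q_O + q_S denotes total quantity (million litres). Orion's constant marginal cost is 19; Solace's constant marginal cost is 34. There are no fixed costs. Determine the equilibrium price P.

Orion's profit: π_O = (76 - 3Q)q_O - (19q_O). Setting ∂π_O/∂q_O = 0: 57 - 6q_O - 3(q_S) = 0.
Solace's first-order condition: 42 - 6q_S - 3(q_O) = 0.
Best responses: q_O = (57 - 3q_S)/6, q_S = (42 - 3q_O)/6.
Solving the pair: q_O = 8, q_S = 3.
Total output Q = 11, so price P = 76 - 3·11 = 43.

43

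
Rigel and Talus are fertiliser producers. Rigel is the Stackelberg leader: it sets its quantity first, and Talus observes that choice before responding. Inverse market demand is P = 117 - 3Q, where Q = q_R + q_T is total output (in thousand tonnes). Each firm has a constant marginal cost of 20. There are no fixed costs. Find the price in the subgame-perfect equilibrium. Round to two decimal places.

Solve by backward induction. Given q_R, the follower Talus maximises π_T = (117 - 3q_R - 3q_T)q_T - 20q_T.
Follower FOC: 97 - 3q_R - 6q_T = 0, so q_T(q_R) = (97 - 3q_R)/6.
The leader anticipates this reaction. Substituting into P = 117 - 3Q gives P = 137/2 - (3/2)q_R, so π_R = (137/2 - (3/2)q_R)q_R - 20q_R.
Leader FOC: 97/2 - 3q_R = 0, so q_R = 97/6.
Then q_T = (97 - 3·(97/6))/6 = 97/12.
Total output Q = 97/4, so price P = 117 - 3·(97/4) = 177/4.

44.25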